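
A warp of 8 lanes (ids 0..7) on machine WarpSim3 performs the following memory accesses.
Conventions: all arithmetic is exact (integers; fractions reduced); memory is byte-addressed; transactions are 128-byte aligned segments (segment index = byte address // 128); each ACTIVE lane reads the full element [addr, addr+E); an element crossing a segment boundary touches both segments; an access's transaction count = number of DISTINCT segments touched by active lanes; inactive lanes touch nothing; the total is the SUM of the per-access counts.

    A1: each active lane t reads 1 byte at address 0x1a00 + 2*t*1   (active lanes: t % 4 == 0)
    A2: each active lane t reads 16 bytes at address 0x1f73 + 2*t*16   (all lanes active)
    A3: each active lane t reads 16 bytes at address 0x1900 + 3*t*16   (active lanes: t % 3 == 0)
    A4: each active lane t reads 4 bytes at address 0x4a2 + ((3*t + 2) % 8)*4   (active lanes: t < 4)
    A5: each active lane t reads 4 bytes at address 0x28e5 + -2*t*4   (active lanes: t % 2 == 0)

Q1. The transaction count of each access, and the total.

A1: 1 transaction
A2: 3 transactions
A3: 3 transactions
A4: 1 transaction
A5: 1 transaction

Answer: 1,3,3,1,1; total 9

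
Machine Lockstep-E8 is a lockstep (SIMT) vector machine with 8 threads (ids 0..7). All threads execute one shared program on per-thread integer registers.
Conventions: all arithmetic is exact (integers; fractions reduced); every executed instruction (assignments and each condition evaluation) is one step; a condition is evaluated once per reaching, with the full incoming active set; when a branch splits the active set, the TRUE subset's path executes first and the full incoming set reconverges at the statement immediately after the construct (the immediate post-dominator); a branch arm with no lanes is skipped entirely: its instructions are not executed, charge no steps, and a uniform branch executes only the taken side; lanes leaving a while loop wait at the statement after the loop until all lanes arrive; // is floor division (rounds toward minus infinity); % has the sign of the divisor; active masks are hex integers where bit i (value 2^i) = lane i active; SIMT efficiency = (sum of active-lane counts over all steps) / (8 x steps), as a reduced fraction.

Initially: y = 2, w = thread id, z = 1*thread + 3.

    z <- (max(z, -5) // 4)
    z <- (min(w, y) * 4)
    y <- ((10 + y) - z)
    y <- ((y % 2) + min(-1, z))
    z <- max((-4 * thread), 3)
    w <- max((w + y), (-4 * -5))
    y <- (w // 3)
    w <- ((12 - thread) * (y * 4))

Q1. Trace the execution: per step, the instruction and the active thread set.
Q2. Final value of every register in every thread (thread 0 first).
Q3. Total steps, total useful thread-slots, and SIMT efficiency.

step 0: z <- (max(z, -5) // 4)       0xff
step 1: z <- (min(w, y) * 4)         0xff
step 2: y <- ((10 + y) - z)          0xff
step 3: y <- ((y % 2) + min(-1, z))  0xff
step 4: z <- max((-4 * thread), 3)   0xff
step 5: w <- max((w + y), (-4 * -5)) 0xff
step 6: y <- (w // 3)                0xff
step 7: w <- ((12 - thread) * (y * 4)) 0xff

Answer: 8 steps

y: 6,6,6,6,6,6,6,6
w: 288,264,240,216,192,168,144,120
z: 3,3,3,3,3,3,3,3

steps = 8; useful = 64; efficiency = 64/64 = 1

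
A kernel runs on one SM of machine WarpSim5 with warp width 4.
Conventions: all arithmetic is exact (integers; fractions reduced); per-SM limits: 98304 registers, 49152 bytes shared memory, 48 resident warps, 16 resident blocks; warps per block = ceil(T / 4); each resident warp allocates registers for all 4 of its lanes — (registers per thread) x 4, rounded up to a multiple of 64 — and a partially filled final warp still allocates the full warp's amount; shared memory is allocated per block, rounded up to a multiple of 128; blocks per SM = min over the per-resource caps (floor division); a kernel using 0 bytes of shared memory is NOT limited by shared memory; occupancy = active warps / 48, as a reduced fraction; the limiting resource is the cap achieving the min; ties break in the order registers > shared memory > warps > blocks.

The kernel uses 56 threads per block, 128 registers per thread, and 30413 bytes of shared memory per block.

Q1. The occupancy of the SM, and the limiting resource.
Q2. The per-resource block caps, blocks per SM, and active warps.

Answer: occupancy 7/24, limited by shared memory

registers: 13 blocks
shared memory: 1 block
warps: 3 blocks
blocks: 16 blocks

Answer: 1 block, 14 active warps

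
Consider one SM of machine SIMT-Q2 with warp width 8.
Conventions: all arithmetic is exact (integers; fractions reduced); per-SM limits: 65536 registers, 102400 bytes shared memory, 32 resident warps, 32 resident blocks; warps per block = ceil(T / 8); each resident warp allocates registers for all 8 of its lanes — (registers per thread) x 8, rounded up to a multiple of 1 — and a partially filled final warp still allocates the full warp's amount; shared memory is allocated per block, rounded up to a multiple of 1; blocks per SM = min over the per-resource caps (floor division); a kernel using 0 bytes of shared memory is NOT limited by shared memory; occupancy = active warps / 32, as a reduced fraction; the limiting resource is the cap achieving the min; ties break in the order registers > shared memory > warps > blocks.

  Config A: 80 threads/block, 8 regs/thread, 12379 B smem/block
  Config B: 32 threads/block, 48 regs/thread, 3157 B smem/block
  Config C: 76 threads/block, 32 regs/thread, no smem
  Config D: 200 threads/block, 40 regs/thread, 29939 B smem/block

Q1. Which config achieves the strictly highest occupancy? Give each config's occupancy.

occupancies: A 15/16, B 1, C 15/16, D 25/32

Answer: B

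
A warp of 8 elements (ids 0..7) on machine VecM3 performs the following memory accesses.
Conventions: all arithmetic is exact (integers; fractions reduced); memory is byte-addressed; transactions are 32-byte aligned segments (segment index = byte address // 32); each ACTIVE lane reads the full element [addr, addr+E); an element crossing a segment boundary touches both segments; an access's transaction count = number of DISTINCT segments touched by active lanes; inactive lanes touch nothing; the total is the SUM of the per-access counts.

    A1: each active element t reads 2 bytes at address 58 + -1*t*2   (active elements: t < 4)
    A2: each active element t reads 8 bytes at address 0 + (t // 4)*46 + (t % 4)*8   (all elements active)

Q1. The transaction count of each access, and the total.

A1: 1 transaction
A2: 3 transactions

Answer: 1,3; total 4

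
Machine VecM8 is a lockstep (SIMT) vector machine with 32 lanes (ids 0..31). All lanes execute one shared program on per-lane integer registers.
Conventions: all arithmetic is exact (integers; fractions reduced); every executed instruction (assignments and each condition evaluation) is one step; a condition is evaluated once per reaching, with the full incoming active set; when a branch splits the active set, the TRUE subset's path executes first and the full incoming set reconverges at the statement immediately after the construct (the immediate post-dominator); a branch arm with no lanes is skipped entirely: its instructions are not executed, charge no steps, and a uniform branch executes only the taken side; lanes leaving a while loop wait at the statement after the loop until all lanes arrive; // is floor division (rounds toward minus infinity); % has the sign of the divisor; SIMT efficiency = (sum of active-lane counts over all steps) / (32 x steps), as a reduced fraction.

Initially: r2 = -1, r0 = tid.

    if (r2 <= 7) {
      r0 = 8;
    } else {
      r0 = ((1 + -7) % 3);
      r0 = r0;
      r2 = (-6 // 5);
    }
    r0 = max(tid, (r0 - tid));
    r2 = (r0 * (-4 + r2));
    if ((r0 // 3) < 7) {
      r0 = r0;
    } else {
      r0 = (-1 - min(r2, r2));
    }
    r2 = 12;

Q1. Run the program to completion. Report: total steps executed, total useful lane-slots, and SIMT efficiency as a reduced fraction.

Answer: 8 steps, 224 useful, 7/8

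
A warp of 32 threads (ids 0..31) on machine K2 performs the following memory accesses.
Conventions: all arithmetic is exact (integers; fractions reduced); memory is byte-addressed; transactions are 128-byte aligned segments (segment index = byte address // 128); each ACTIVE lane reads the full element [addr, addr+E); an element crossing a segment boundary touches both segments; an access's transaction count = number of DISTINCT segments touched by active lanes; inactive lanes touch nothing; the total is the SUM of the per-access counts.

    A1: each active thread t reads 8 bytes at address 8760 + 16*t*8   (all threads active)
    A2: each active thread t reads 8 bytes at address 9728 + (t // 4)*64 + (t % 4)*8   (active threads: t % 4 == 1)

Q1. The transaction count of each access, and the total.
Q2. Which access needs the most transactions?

A1: 32 transactions
A2: 4 transactions

Answer: 32,4; total 36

Answer: A1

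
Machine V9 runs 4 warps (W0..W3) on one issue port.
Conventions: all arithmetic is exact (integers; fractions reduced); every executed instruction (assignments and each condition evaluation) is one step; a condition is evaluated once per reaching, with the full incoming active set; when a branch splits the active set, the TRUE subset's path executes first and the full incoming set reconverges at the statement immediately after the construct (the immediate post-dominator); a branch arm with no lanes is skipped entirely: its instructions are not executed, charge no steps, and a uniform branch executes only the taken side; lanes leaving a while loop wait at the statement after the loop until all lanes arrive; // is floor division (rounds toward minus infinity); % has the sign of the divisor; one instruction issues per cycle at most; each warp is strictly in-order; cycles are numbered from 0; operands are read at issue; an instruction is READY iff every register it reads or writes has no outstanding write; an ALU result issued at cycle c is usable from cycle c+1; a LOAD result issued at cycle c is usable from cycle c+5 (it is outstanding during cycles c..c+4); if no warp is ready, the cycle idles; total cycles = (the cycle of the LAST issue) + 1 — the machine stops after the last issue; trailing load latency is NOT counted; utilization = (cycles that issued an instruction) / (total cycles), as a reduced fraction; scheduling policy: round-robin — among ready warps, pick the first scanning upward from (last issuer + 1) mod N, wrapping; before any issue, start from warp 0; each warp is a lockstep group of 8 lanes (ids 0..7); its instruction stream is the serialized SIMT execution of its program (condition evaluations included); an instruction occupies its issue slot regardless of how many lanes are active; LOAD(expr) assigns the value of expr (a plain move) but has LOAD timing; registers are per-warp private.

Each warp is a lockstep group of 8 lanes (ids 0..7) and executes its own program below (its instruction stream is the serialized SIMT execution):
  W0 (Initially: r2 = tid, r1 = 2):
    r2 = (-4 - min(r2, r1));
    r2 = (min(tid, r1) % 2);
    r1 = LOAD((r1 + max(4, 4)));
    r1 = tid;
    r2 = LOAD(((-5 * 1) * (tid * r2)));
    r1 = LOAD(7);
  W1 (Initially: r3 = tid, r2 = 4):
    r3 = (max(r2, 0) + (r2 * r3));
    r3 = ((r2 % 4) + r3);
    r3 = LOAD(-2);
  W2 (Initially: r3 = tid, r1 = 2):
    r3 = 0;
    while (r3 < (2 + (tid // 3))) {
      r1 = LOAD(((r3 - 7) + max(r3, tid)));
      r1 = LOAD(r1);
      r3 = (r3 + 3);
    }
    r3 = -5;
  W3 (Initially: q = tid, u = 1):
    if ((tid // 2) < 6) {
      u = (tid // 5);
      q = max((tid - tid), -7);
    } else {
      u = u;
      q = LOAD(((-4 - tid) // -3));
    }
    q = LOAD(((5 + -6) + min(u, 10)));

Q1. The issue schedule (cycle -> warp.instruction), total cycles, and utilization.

cycle 0: W0.I0
cycle 1: W1.I0
cycle 2: W2.I0
cycle 3: W3.I0
cycle 4: W0.I1
cycle 5: W1.I1
cycle 6: W2.I1
cycle 7: W3.I1
cycle 8: W0.I2
cycle 9: W1.I2
cycle 10: W2.I2
cycle 11: W3.I2
cycle 12: W3.I3
cycle 13: W0.I3
cycle 14: W0.I4
cycle 15: W2.I3
cycle 16: W0.I5
cycle 17: W2.I4
cycle 18: W2.I5
cycle 19: idle
cycle 20: W2.I6
cycle 21: idle
cycle 22: idle
cycle 23: idle
cycle 24: idle
cycle 25: W2.I7
cycle 26: W2.I8
cycle 27: W2.I9
cycle 28: W2.I10

Answer: 29 cycles, utilization 24/29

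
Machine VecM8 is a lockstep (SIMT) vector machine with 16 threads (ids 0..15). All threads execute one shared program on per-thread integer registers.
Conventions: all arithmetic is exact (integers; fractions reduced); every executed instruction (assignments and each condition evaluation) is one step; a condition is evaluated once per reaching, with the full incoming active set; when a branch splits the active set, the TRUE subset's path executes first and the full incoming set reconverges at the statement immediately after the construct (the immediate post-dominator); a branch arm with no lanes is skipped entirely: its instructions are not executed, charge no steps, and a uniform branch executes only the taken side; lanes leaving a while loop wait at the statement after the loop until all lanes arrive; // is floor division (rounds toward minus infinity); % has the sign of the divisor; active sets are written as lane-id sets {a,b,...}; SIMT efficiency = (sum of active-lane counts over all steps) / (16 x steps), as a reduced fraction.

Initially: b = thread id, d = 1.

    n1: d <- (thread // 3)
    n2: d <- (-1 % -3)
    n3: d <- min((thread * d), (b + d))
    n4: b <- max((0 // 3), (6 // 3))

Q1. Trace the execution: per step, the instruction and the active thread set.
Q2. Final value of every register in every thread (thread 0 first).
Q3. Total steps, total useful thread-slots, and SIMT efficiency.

step 0: d <- (thread // 3)           {0,1,2,3,4,5,6,7,8,9,10,11,12,13,14,15}
step 1: d <- (-1 % -3)               {0,1,2,3,4,5,6,7,8,9,10,11,12,13,14,15}
step 2: d <- min((thread * d), (b + d)) {0,1,2,3,4,5,6,7,8,9,10,11,12,13,14,15}
step 3: b <- max((0 // 3), (6 // 3)) {0,1,2,3,4,5,6,7,8,9,10,11,12,13,14,15}

Answer: 4 steps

b: 2,2,2,2,2,2,2,2,2,2,2,2,2,2,2,2
d: -1,-1,-2,-3,-4,-5,-6,-7,-8,-9,-10,-11,-12,-13,-14,-15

steps = 4; useful = 64; efficiency = 64/64 = 1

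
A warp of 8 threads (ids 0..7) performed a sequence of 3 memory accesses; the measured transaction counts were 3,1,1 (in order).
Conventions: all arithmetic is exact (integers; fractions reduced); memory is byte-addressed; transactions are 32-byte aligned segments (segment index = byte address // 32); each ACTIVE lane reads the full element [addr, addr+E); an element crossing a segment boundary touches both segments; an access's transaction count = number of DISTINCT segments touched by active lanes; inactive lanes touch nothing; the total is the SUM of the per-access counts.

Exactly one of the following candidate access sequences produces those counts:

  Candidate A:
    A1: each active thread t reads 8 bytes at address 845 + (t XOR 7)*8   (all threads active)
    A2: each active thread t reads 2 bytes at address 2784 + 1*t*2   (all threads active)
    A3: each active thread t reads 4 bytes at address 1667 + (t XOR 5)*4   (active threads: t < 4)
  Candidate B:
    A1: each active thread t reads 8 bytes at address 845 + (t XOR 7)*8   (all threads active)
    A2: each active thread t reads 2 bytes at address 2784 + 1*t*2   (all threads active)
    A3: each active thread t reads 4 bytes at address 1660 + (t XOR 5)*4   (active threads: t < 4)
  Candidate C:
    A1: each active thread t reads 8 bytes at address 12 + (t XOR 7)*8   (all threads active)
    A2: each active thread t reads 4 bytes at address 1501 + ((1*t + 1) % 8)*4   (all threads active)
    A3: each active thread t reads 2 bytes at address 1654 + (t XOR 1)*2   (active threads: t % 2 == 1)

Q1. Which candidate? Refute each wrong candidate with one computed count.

A: A3 gives 2 transactions, not 1
C: A2 gives 2 transactions, not 1
B: all counts match (3,1,1)

Answer: B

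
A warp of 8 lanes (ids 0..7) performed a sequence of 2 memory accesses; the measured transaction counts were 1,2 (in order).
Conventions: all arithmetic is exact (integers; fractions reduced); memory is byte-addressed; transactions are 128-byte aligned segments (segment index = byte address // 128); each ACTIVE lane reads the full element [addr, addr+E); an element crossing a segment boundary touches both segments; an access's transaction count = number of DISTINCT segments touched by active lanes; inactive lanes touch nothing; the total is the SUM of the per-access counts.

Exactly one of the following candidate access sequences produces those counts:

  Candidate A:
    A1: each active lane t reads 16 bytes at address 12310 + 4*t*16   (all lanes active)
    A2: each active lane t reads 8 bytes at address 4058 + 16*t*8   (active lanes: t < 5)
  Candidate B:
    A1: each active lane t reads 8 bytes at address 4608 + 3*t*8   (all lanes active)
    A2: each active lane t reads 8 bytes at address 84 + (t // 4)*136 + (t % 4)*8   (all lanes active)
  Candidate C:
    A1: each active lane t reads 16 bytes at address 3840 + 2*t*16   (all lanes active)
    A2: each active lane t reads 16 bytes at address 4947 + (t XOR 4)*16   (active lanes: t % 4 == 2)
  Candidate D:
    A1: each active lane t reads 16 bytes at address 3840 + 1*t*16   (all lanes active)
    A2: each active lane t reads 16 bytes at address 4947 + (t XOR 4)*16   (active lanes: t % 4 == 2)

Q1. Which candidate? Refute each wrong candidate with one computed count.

A: A1 gives 4 transactions, not 1
B: A1 gives 2 transactions, not 1
C: A1 gives 2 transactions, not 1
D: all counts match (1,2)

Answer: D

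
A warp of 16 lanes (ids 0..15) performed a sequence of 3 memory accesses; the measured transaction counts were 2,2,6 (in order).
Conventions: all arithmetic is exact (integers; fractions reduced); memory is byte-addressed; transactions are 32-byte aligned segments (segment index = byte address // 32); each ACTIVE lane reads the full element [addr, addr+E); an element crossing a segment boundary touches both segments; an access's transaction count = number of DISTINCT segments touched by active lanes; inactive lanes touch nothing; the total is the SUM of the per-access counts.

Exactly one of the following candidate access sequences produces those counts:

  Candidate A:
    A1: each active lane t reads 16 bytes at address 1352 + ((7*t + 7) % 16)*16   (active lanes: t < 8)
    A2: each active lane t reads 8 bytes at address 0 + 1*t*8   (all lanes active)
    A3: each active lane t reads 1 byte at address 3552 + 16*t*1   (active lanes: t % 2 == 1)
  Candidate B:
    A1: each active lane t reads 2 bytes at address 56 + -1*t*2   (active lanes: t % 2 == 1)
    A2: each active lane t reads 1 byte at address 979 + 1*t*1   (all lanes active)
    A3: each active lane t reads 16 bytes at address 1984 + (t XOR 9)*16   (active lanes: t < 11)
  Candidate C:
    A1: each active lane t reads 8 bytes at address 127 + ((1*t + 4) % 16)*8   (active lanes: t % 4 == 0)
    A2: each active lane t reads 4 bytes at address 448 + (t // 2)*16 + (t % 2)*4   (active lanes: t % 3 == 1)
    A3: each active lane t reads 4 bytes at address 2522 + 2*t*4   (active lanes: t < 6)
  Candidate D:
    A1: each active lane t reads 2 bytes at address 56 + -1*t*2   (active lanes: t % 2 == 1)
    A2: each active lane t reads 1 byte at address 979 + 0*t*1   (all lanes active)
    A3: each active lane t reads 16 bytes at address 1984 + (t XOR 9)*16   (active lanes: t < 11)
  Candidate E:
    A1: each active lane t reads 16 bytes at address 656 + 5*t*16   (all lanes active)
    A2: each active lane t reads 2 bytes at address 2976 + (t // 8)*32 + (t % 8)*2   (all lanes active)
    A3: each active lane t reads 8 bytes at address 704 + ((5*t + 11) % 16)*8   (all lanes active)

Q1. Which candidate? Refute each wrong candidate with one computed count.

A: A1 gives 8 transactions, not 2
C: A1 gives 5 transactions, not 2
D: A2 gives 1 transaction, not 2
E: A1 gives 16 transactions, not 2
B: all counts match (2,2,6)

Answer: B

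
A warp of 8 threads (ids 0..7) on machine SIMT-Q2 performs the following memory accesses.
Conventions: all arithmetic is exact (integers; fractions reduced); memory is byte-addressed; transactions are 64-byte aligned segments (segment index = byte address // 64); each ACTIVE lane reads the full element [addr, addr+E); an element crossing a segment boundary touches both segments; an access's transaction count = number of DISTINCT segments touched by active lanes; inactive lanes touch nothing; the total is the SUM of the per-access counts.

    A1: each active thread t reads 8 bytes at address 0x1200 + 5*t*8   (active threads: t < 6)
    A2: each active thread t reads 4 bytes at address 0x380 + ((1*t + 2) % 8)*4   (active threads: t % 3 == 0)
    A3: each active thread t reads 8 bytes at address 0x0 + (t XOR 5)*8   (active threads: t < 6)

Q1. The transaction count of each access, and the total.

A1: 4 transactions
A2: 1 transaction
A3: 1 transaction

Answer: 4,1,1; total 6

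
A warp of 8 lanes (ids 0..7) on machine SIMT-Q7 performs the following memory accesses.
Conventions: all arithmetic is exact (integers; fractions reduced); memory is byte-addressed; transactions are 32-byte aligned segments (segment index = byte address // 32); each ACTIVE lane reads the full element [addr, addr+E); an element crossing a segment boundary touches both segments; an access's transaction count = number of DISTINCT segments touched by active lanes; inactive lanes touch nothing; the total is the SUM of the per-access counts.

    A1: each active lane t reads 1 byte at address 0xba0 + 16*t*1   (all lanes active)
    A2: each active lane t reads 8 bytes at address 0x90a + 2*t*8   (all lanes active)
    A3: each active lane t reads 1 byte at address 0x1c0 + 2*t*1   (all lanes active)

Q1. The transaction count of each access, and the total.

A1: 4 transactions
A2: 5 transactions
A3: 1 transaction

Answer: 4,5,1; total 10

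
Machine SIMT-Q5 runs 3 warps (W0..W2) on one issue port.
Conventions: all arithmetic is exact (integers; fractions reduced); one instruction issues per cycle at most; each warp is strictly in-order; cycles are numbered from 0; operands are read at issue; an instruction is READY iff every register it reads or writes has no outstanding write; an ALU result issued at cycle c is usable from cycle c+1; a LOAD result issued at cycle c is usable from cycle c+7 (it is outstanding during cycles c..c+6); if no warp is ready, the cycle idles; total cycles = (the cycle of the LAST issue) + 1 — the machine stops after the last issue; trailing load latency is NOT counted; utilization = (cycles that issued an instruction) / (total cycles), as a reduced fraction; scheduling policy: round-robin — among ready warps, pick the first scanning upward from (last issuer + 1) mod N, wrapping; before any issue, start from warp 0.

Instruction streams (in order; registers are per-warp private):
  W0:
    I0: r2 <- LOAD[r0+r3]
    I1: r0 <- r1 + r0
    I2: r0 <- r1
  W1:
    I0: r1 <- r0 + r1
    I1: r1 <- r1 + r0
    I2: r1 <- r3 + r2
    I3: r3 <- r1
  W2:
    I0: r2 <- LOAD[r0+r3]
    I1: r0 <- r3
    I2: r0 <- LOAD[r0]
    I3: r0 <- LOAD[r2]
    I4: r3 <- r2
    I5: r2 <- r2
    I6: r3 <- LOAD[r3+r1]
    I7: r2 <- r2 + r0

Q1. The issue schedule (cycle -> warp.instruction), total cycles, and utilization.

cycle 0: W0.I0
cycle 1: W1.I0
cycle 2: W2.I0
cycle 3: W0.I1
cycle 4: W1.I1
cycle 5: W2.I1
cycle 6: W0.I2
cycle 7: W1.I2
cycle 8: W2.I2
cycle 9: W1.I3
cycle 10: idle
cycle 11: idle
cycle 12: idle
cycle 13: idle
cycle 14: idle
cycle 15: W2.I3
cycle 16: W2.I4
cycle 17: W2.I5
cycle 18: W2.I6
cycle 19: idle
cycle 20: idle
cycle 21: idle
cycle 22: W2.I7

Answer: 23 cycles, utilization 15/23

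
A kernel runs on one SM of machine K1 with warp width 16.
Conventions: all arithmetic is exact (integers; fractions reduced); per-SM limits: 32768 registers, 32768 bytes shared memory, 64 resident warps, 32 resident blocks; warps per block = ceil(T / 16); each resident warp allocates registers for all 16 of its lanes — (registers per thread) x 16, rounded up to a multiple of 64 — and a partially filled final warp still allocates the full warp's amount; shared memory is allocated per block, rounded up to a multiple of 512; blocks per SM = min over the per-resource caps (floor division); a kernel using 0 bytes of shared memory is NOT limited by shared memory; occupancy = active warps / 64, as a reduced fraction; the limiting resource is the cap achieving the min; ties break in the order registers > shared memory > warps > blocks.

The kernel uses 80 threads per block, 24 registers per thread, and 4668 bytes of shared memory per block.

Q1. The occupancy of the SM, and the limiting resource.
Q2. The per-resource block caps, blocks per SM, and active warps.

Answer: occupancy 15/32, limited by shared memory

registers: 17 blocks
shared memory: 6 blocks
warps: 12 blocks
blocks: 32 blocks

Answer: 6 blocks, 30 active warps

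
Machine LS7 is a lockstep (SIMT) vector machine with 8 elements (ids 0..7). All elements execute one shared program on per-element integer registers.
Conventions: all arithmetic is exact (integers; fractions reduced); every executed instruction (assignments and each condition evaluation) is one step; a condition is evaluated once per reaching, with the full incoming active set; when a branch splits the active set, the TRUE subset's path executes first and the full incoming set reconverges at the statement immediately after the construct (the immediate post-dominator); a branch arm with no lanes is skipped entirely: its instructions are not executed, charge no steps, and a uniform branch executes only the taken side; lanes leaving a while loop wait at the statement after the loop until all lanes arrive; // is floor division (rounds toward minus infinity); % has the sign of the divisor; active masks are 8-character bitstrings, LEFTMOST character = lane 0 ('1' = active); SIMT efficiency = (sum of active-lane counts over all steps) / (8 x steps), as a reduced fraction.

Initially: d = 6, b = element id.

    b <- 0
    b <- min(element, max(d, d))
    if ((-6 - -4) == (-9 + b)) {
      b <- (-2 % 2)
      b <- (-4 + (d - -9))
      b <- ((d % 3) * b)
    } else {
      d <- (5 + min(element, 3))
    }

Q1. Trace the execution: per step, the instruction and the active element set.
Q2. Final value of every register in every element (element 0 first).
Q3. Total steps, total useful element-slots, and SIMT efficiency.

step 0: b <- 0                       11111111
step 1: b <- min(element, max(d, d)) 11111111
step 2: eval ((-6 - -4) == (-9 + b)) 11111111
step 3: d <- (5 + min(element, 3))   11111111

Answer: 4 steps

d: 5,6,7,8,8,8,8,8
b: 0,1,2,3,4,5,6,6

steps = 4; useful = 32; efficiency = 32/32 = 1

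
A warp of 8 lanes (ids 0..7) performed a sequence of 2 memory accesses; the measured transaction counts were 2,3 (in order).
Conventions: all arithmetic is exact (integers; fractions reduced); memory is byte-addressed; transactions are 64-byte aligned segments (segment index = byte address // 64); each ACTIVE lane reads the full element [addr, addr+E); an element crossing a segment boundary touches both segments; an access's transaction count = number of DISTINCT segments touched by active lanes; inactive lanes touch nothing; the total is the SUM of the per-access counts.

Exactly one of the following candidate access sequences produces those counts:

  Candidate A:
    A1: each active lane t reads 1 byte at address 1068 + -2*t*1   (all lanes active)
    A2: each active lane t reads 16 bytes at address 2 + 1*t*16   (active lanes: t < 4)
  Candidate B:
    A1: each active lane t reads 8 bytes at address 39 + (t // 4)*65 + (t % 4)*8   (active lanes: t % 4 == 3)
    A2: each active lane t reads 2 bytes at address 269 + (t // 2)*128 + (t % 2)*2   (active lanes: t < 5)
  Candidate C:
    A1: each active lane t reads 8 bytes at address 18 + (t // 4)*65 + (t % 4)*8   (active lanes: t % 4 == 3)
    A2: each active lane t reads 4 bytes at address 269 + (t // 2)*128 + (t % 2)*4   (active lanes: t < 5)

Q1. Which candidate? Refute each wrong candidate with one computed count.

A: A1 gives 1 transaction, not 2
B: A1 gives 3 transactions, not 2
C: all counts match (2,3)

Answer: C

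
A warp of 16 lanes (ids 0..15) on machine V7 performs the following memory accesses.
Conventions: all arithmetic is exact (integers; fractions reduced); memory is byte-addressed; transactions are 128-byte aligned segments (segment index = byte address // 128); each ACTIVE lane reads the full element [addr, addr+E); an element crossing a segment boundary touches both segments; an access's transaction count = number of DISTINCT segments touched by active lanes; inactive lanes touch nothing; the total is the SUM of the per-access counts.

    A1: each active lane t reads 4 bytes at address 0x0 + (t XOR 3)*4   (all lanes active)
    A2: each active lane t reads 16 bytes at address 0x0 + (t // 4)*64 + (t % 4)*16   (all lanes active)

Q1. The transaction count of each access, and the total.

A1: 1 transaction
A2: 2 transactions

Answer: 1,2; total 3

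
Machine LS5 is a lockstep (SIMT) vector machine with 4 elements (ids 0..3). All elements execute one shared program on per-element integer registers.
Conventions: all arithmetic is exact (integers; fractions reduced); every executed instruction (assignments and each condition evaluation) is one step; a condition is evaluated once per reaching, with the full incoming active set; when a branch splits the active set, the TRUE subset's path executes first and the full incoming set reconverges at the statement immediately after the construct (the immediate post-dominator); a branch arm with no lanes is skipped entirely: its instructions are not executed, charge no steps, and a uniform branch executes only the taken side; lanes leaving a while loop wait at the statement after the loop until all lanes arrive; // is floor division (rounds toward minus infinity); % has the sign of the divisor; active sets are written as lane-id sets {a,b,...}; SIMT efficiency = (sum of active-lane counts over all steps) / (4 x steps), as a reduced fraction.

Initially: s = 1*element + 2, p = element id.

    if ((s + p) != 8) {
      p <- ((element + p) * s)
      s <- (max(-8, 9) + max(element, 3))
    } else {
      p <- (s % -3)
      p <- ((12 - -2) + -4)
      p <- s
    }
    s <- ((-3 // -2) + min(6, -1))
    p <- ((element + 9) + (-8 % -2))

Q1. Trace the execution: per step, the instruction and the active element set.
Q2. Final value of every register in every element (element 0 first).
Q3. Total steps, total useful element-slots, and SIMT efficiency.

step 0: eval ((s + p) != 8)          {0,1,2,3}
step 1: p <- ((element + p) * s)     {0,1,2}
step 2: s <- (max(-8, 9) + max(element, 3)) {0,1,2}
step 3: p <- (s % -3)                {3}
step 4: p <- ((12 - -2) + -4)        {3}
step 5: p <- s                       {3}
step 6: s <- ((-3 // -2) + min(6, -1)) {0,1,2,3}
step 7: p <- ((element + 9) + (-8 % -2)) {0,1,2,3}

Answer: 8 steps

s: 0,0,0,0
p: 9,10,11,12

steps = 8; useful = 21; efficiency = 21/32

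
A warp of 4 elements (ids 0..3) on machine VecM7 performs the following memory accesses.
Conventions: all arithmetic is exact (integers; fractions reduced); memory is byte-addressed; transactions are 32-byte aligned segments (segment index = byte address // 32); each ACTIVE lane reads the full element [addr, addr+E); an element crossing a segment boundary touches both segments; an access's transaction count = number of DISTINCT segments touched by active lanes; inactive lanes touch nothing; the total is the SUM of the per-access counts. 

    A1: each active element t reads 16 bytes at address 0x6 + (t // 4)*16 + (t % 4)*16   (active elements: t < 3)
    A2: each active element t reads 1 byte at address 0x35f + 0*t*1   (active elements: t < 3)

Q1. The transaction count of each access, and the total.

A1: 2 transactions
A2: 1 transaction

Answer: 2,1; total 3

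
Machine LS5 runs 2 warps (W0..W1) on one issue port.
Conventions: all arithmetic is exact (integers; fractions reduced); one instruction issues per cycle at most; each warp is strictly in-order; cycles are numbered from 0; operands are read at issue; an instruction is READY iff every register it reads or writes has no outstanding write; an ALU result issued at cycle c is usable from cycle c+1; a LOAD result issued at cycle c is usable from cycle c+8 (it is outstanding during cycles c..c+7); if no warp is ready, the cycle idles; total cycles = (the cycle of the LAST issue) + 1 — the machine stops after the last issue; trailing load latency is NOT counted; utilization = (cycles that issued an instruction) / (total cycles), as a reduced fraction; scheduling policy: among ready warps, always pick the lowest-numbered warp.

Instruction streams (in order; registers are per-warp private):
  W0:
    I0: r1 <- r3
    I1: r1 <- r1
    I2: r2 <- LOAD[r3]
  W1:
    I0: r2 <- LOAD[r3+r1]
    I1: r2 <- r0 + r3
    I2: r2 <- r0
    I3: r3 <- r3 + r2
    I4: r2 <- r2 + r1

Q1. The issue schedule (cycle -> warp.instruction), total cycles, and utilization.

cycle 0: W0.I0
cycle 1: W0.I1
cycle 2: W0.I2
cycle 3: W1.I0
cycle 4: idle
cycle 5: idle
cycle 6: idle
cycle 7: idle
cycle 8: idle
cycle 9: idle
cycle 10: idle
cycle 11: W1.I1
cycle 12: W1.I2
cycle 13: W1.I3
cycle 14: W1.I4

Answer: 15 cycles, utilization 8/15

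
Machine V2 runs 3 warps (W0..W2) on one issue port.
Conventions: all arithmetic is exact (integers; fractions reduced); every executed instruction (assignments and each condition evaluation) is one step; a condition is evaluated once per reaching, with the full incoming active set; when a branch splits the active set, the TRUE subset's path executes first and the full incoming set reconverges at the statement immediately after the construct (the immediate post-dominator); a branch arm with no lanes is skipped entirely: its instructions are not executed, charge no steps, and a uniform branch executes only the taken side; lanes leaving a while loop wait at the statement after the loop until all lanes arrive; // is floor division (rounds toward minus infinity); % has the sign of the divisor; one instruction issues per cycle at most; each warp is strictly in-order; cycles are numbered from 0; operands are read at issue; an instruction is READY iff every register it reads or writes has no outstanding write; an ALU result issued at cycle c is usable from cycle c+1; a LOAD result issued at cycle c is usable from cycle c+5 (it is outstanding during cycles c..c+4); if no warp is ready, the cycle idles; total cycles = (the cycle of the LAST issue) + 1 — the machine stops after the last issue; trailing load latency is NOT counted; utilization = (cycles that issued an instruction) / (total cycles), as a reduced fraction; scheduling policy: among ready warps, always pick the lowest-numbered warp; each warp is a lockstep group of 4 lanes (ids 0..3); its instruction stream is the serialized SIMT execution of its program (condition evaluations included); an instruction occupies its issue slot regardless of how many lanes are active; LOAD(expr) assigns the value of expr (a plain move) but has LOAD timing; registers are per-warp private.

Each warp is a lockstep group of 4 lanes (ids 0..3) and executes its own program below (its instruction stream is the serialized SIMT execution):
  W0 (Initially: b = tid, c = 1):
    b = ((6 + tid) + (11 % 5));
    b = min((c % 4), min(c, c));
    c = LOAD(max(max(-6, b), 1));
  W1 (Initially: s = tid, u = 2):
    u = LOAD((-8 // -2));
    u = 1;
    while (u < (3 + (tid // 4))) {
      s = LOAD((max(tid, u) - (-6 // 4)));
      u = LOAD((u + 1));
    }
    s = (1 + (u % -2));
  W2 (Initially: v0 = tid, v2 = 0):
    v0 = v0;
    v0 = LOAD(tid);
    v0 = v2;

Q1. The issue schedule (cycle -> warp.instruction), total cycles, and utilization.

cycle 0: W0.I0
cycle 1: W0.I1
cycle 2: W0.I2
cycle 3: W1.I0
cycle 4: W2.I0
cycle 5: W2.I1
cycle 6: idle
cycle 7: idle
cycle 8: W1.I1
cycle 9: W1.I2
cycle 10: W1.I3
cycle 11: W1.I4
cycle 12: W2.I2
cycle 13: idle
cycle 14: idle
cycle 15: idle
cycle 16: W1.I5
cycle 17: W1.I6
cycle 18: W1.I7
cycle 19: idle
cycle 20: idle
cycle 21: idle
cycle 22: idle
cycle 23: W1.I8
cycle 24: W1.I9

Answer: 25 cycles, utilization 16/25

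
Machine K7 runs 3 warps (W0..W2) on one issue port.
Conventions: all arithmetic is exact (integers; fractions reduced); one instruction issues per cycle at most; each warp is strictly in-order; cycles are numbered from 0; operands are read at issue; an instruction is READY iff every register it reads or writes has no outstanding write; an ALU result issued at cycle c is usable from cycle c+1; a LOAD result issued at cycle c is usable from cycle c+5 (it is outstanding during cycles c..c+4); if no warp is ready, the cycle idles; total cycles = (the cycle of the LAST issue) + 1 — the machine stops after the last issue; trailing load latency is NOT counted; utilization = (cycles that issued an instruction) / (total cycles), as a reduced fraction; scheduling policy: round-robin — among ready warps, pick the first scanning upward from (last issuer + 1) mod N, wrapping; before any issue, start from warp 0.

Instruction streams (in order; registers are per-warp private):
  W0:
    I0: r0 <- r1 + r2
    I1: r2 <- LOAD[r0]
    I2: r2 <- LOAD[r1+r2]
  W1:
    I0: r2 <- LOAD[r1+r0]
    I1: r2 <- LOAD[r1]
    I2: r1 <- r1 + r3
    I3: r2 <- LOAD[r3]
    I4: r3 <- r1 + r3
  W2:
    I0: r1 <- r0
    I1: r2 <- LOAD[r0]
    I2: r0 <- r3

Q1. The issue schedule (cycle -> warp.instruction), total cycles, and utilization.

cycle 0: W0.I0
cycle 1: W1.I0
cycle 2: W2.I0
cycle 3: W0.I1
cycle 4: W2.I1
cycle 5: W2.I2
cycle 6: W1.I1
cycle 7: W1.I2
cycle 8: W0.I2
cycle 9: idle
cycle 10: idle
cycle 11: W1.I3
cycle 12: W1.I4

Answer: 13 cycles, utilization 11/13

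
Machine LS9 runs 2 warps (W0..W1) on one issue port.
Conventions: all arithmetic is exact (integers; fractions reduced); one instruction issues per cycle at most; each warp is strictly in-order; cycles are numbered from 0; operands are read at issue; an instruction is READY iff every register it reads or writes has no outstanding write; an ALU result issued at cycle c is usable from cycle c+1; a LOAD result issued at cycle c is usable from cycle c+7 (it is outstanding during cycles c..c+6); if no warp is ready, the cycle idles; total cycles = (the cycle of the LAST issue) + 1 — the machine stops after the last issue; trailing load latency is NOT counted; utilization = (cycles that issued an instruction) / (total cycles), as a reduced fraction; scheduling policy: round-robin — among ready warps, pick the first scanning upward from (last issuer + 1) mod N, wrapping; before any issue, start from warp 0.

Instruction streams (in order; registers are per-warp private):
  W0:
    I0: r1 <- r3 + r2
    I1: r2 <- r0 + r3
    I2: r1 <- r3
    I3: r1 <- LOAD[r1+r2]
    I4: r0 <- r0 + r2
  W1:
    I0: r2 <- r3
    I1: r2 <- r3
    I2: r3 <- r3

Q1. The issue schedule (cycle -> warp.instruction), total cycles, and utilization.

cycle 0: W0.I0
cycle 1: W1.I0
cycle 2: W0.I1
cycle 3: W1.I1
cycle 4: W0.I2
cycle 5: W1.I2
cycle 6: W0.I3
cycle 7: W0.I4

Answer: 8 cycles, utilization 1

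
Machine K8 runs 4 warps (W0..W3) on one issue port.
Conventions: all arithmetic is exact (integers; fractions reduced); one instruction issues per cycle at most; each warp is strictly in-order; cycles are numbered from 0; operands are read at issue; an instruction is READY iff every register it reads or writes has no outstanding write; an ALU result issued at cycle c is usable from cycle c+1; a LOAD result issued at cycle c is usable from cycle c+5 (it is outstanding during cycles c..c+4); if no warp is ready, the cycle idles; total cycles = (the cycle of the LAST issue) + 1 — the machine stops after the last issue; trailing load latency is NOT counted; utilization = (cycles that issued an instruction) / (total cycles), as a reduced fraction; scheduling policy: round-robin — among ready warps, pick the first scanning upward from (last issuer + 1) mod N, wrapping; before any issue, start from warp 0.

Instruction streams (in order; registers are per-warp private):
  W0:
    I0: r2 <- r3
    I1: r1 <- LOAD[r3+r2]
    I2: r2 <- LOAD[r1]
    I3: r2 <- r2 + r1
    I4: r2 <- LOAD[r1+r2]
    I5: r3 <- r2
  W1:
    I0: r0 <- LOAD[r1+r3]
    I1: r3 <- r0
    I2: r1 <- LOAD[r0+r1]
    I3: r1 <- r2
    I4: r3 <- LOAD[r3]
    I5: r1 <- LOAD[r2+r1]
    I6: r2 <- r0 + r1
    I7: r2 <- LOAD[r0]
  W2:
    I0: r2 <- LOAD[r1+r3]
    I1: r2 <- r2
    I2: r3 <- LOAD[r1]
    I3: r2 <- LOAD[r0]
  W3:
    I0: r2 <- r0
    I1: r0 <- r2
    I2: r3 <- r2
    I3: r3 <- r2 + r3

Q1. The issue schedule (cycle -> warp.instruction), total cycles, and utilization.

cycle 0: W0.I0
cycle 1: W1.I0
cycle 2: W2.I0
cycle 3: W3.I0
cycle 4: W0.I1
cycle 5: W3.I1
cycle 6: W1.I1
cycle 7: W2.I1
cycle 8: W3.I2
cycle 9: W0.I2
cycle 10: W1.I2
cycle 11: W2.I2
cycle 12: W3.I3
cycle 13: W2.I3
cycle 14: W0.I3
cycle 15: W1.I3
cycle 16: W0.I4
cycle 17: W1.I4
cycle 18: W1.I5
cycle 19: idle
cycle 20: idle
cycle 21: W0.I5
cycle 22: idle
cycle 23: W1.I6
cycle 24: W1.I7

Answer: 25 cycles, utilization 22/25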